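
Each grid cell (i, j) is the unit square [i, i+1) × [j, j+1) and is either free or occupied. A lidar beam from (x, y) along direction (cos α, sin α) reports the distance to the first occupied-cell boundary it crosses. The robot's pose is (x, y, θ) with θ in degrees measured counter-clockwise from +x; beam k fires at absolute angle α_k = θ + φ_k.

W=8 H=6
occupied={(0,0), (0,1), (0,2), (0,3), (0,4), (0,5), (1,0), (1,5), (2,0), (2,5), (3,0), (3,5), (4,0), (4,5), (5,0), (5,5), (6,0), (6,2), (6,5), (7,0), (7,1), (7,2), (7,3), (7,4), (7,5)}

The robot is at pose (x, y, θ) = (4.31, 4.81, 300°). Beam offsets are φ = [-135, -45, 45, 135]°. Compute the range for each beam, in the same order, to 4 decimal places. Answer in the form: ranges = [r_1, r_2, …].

beam 1: φ=-135°, α=165°
  dir = (cos 165°, sin 165°) = (-0.9659, 0.2588); from cell (4,4)
  next x-line at t=0.3209, next y-line at t=0.7341; Δt_x=1.0353, Δt_y=3.8637
    x: enter (3,4) at t=0.3209
    y: enter (3,5) at t=0.7341 ← occupied
  → r_1 = 0.7341
beam 2: φ=-45°, α=255°
  dir = (cos 255°, sin 255°) = (-0.2588, -0.9659); from cell (4,4)
  next x-line at t=1.1977, next y-line at t=0.8386; Δt_x=3.8637, Δt_y=1.0353
    y: enter (4,3) at t=0.8386
    x: enter (3,3) at t=1.1977
    y: enter (3,2) at t=1.8738
    y: enter (3,1) at t=2.9091
    y: enter (3,0) at t=3.9444 ← occupied
  → r_2 = 3.9444
beam 3: φ=45°, α=345°
  dir = (cos 345°, sin 345°) = (0.9659, -0.2588); from cell (4,4)
  next x-line at t=0.7143, next y-line at t=3.1296; Δt_x=1.0353, Δt_y=3.8637
    x: enter (5,4) at t=0.7143
    x: enter (6,4) at t=1.7496
    x: enter (7,4) at t=2.7849 ← occupied
  → r_3 = 2.7849
beam 4: φ=135°, α=75°
  dir = (cos 75°, sin 75°) = (0.2588, 0.9659); from cell (4,4)
  next x-line at t=2.6660, next y-line at t=0.1967; Δt_x=3.8637, Δt_y=1.0353
    y: enter (4,5) at t=0.1967 ← occupied
  → r_4 = 0.1967

ranges = [0.7341, 3.9444, 2.7849, 0.1967]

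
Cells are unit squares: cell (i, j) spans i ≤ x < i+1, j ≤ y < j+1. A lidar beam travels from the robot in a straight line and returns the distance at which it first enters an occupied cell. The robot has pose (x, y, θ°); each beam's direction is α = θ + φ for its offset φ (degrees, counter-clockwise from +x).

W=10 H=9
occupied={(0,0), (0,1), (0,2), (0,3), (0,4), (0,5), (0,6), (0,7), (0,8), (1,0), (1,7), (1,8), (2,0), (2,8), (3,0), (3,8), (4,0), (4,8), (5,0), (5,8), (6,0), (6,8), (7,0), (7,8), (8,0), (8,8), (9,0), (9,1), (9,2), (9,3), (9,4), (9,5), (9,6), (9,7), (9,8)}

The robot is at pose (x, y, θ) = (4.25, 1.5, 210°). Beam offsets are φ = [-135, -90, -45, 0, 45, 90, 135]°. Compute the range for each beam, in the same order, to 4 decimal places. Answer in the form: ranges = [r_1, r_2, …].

beam 1: φ=-135°, α=75°
  direction (0.2588, 0.9659); cell (4,1); t to first gridline: x 2.8978, y 0.5176 (then +3.8637 / +1.0353)
    (4,2) via y @ 0.5176
    (4,3) via y @ 1.5529
    (4,4) via y @ 2.5882
    (5,4) via x @ 2.8978
    (5,5) via y @ 3.6235
    (5,6) via y @ 4.6587
    (5,7) via y @ 5.6940
    (5,8) via y @ 6.7293  # hit
  → r_1 = 6.7293
beam 2: φ=-90°, α=120°
  direction (-0.5000, 0.8660); cell (4,1); t to first gridline: x 0.5000, y 0.5774 (then +2.0000 / +1.1547)
    (3,1) via x @ 0.5000
    (3,2) via y @ 0.5774
    (3,3) via y @ 1.7321
    (2,3) via x @ 2.5000
    (2,4) via y @ 2.8868
    (2,5) via y @ 4.0415
    (1,5) via x @ 4.5000
    (1,6) via y @ 5.1962
    (1,7) via y @ 6.3509  # hit
  → r_2 = 6.3509
beam 3: φ=-45°, α=165°
  direction (-0.9659, 0.2588); cell (4,1); t to first gridline: x 0.2588, y 1.9319 (then +1.0353 / +3.8637)
    (3,1) via x @ 0.2588
    (2,1) via x @ 1.2941
    (2,2) via y @ 1.9319
    (1,2) via x @ 2.3294
    (0,2) via x @ 3.3646  # hit
  → r_3 = 3.3646
beam 4: φ=0°, α=210°
  direction (-0.8660, -0.5000); cell (4,1); t to first gridline: x 0.2887, y 1.0000 (then +1.1547 / +2.0000)
    (3,1) via x @ 0.2887
    (3,0) via y @ 1.0000  # hit
  → r_4 = 1.0000
beam 5: φ=45°, α=255°
  direction (-0.2588, -0.9659); cell (4,1); t to first gridline: x 0.9659, y 0.5176 (then +3.8637 / +1.0353)
    (4,0) via y @ 0.5176  # hit
  → r_5 = 0.5176
beam 6: φ=90°, α=300°
  direction (0.5000, -0.8660); cell (4,1); t to first gridline: x 1.5000, y 0.5774 (then +2.0000 / +1.1547)
    (4,0) via y @ 0.5774  # hit
  → r_6 = 0.5774
beam 7: φ=135°, α=345°
  direction (0.9659, -0.2588); cell (4,1); t to first gridline: x 0.7765, y 1.9319 (then +1.0353 / +3.8637)
    (5,1) via x @ 0.7765
    (6,1) via x @ 1.8117
    (6,0) via y @ 1.9319  # hit
  → r_7 = 1.9319

ranges = [6.7293, 6.3509, 3.3646, 1.0000, 0.5176, 0.5774, 1.9319]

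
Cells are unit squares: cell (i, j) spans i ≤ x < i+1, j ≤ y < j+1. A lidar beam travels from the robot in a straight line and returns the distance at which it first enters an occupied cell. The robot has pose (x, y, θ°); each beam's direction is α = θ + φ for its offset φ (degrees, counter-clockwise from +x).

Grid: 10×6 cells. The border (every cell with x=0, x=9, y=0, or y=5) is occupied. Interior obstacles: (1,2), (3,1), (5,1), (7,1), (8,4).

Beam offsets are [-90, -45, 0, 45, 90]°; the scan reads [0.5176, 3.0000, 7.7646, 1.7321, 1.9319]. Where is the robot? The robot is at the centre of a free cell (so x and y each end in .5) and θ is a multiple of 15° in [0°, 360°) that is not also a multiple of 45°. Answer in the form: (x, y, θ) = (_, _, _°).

(x, y, θ) = (8.5, 3.5, 195°)

Enumerate (i+0.5, j+0.5, θ) over the 27 free cells and 16 admissible headings. For each, cast all 5 beams and compare to the given ranges.
  (4.5, 1.5, 300°): beam 1 = 0.5774 ≠ 0.5176 ✗
  (4.5, 3.5, 60°): beam 1 = 3.0000 ≠ 0.5176 ✗
  (8.5, 3.5, 330°): beam 1 = 1.7321 ≠ 0.5176 ✗
  (1.5, 1.5, 165°): beam 2 = 0.5774 ≠ 3.0000 ✗
  (2.5, 2.5, 210°): beam 1 = 2.8868 ≠ 0.5176 ✗
  …
  (8.5, 3.5, 195°): r_1=0.5176, r_2=3.0000, r_3=7.7646, r_4=1.7321, r_5=1.9319 — all match ✓
Unique over the lattice → pose = (8.5, 3.5, 195°).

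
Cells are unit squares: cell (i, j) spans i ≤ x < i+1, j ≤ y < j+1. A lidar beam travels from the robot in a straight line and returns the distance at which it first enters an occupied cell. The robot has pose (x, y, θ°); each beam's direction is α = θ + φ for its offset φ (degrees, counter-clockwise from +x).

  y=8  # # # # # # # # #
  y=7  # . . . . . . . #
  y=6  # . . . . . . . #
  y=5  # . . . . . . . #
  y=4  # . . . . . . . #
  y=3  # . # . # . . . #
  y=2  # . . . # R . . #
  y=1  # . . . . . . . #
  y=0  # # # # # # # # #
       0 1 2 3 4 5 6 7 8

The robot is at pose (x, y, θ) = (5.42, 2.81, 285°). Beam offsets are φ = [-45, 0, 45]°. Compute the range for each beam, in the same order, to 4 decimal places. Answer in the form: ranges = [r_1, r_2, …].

beam 1: φ=-45°, α=240°
  direction (-0.5000, -0.8660); cell (5,2); t to first gridline: x 0.8400, y 0.9353 (then +2.0000 / +1.1547)
    (4,2) via x @ 0.8400  # hit
  → r_1 = 0.8400
beam 2: φ=0°, α=285°
  direction (0.2588, -0.9659); cell (5,2); t to first gridline: x 2.2409, y 0.8386 (then +3.8637 / +1.0353)
    (5,1) via y @ 0.8386
    (5,0) via y @ 1.8738  # hit
  → r_2 = 1.8738
beam 3: φ=45°, α=330°
  direction (0.8660, -0.5000); cell (5,2); t to first gridline: x 0.6697, y 1.6200 (then +1.1547 / +2.0000)
    (6,2) via x @ 0.6697
    (6,1) via y @ 1.6200
    (7,1) via x @ 1.8244
    (8,1) via x @ 2.9791  # hit
  → r_3 = 2.9791

ranges = [0.8400, 1.8738, 2.9791]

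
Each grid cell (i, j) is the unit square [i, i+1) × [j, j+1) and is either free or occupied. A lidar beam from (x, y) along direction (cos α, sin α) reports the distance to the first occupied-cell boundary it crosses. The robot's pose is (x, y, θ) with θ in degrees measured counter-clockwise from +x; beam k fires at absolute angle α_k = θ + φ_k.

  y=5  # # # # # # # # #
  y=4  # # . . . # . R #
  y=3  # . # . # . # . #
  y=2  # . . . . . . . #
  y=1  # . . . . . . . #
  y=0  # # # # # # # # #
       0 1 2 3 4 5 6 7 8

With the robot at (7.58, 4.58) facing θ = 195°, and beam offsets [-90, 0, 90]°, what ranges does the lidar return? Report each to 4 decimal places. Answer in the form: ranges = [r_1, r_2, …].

beam 1: φ=-90°, α=105°
  dir = (cos 105°, sin 105°) = (-0.2588, 0.9659); from cell (7,4)
  next x-line at t=2.2409, next y-line at t=0.4348; Δt_x=3.8637, Δt_y=1.0353
    y: enter (7,5) at t=0.4348 ← occupied
  → r_1 = 0.4348
beam 2: φ=0°, α=195°
  dir = (cos 195°, sin 195°) = (-0.9659, -0.2588); from cell (7,4)
  next x-line at t=0.6005, next y-line at t=2.2409; Δt_x=1.0353, Δt_y=3.8637
    x: enter (6,4) at t=0.6005
    x: enter (5,4) at t=1.6357 ← occupied
  → r_2 = 1.6357
beam 3: φ=90°, α=285°
  dir = (cos 285°, sin 285°) = (0.2588, -0.9659); from cell (7,4)
  next x-line at t=1.6228, next y-line at t=0.6005; Δt_x=3.8637, Δt_y=1.0353
    y: enter (7,3) at t=0.6005
    x: enter (8,3) at t=1.6228 ← occupied
  → r_3 = 1.6228

ranges = [0.4348, 1.6357, 1.6228]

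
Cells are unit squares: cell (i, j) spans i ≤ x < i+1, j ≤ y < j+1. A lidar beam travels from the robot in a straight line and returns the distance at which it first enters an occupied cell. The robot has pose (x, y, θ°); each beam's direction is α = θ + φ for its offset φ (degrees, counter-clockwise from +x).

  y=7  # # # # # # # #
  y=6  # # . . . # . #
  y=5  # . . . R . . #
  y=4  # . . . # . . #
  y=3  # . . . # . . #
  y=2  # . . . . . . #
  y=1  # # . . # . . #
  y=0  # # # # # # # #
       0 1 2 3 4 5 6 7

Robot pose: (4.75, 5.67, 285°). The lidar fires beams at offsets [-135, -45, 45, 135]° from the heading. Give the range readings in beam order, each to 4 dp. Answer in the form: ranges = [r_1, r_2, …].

ranges = [2.6600, 0.7736, 2.5981, 0.5000]

beam 1: φ=-135°, α=150°
  direction (-0.8660, 0.5000); cell (4,5); t to first gridline: x 0.8660, y 0.6600 (then +1.1547 / +2.0000)
    (4,6) via y @ 0.6600
    (3,6) via x @ 0.8660
    (2,6) via x @ 2.0207
    (2,7) via y @ 2.6600  # hit
  → r_1 = 2.6600
beam 2: φ=-45°, α=240°
  direction (-0.5000, -0.8660); cell (4,5); t to first gridline: x 1.5000, y 0.7736 (then +2.0000 / +1.1547)
    (4,4) via y @ 0.7736  # hit
  → r_2 = 0.7736
beam 3: φ=45°, α=330°
  direction (0.8660, -0.5000); cell (4,5); t to first gridline: x 0.2887, y 1.3400 (then +1.1547 / +2.0000)
    (5,5) via x @ 0.2887
    (5,4) via y @ 1.3400
    (6,4) via x @ 1.4434
    (7,4) via x @ 2.5981  # hit
  → r_3 = 2.5981
beam 4: φ=135°, α=60°
  direction (0.5000, 0.8660); cell (4,5); t to first gridline: x 0.5000, y 0.3811 (then +2.0000 / +1.1547)
    (4,6) via y @ 0.3811
    (5,6) via x @ 0.5000  # hit
  → r_4 = 0.5000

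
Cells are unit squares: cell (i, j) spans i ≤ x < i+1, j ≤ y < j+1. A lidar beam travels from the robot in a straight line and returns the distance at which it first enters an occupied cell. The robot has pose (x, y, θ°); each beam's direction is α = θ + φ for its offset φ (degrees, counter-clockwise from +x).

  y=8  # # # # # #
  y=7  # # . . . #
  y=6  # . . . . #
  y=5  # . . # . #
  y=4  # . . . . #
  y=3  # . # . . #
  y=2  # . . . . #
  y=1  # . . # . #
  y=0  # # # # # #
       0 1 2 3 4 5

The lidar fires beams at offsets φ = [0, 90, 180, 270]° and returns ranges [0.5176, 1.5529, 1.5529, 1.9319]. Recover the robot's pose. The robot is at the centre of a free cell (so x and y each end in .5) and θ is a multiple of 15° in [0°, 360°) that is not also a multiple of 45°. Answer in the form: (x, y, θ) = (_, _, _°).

(x, y, θ) = (3.5, 6.5, 255°)

The pose lattice has 24·16 = 384 candidates. Test each by forward raycasting.
  (3.5, 3.5, 300°): beam 1 = 2.8868 ≠ 0.5176 ✗
  (1.5, 4.5, 195°): beam 2 = 3.6235 ≠ 1.5529 ✗
  (3.5, 7.5, 30°): beam 1 = 1.0000 ≠ 0.5176 ✗
  (3.5, 3.5, 30°): beam 1 = 1.7321 ≠ 0.5176 ✗
  (4.5, 4.5, 195°): beam 1 = 1.9319 ≠ 0.5176 ✗
  …
  (3.5, 6.5, 255°): r_1=0.5176, r_2=1.5529, r_3=1.5529, r_4=1.9319 — all match ✓
Unique over the lattice → pose = (3.5, 6.5, 255°).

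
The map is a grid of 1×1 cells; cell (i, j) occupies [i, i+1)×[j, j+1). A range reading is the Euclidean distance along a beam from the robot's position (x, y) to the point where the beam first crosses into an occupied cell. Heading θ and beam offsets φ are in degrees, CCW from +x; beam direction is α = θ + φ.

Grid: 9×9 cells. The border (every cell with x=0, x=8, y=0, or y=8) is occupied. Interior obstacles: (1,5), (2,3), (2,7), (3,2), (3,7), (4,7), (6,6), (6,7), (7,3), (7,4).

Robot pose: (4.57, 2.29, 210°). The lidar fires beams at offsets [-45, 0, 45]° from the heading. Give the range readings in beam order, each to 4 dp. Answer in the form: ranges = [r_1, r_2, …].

ranges = [0.5901, 2.5800, 1.3355]

beam 1: φ=-45°, α=165°
  dir = (cos 165°, sin 165°) = (-0.9659, 0.2588); from cell (4,2)
  next x-line at t=0.5901, next y-line at t=2.7432; Δt_x=1.0353, Δt_y=3.8637
    x: enter (3,2) at t=0.5901 ← occupied
  → r_1 = 0.5901
beam 2: φ=0°, α=210°
  dir = (cos 210°, sin 210°) = (-0.8660, -0.5000); from cell (4,2)
  next x-line at t=0.6582, next y-line at t=0.5800; Δt_x=1.1547, Δt_y=2.0000
    y: enter (4,1) at t=0.5800
    x: enter (3,1) at t=0.6582
    x: enter (2,1) at t=1.8129
    y: enter (2,0) at t=2.5800 ← occupied
  → r_2 = 2.5800
beam 3: φ=45°, α=255°
  dir = (cos 255°, sin 255°) = (-0.2588, -0.9659); from cell (4,2)
  next x-line at t=2.2023, next y-line at t=0.3002; Δt_x=3.8637, Δt_y=1.0353
    y: enter (4,1) at t=0.3002
    y: enter (4,0) at t=1.3355 ← occupied
  → r_3 = 1.3355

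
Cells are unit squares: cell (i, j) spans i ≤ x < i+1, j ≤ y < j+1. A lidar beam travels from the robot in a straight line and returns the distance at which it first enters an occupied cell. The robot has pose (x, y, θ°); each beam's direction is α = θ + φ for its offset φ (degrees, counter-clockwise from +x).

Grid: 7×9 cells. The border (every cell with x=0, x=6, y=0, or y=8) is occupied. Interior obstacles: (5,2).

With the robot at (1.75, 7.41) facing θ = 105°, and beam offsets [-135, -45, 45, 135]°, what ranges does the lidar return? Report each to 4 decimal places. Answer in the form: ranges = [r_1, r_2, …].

ranges = [4.9075, 0.6813, 0.8660, 1.5000]

beam 1: φ=-135°, α=330°
  direction (0.8660, -0.5000); cell (1,7); t to first gridline: x 0.2887, y 0.8200 (then +1.1547 / +2.0000)
    (2,7) via x @ 0.2887
    (2,6) via y @ 0.8200
    (3,6) via x @ 1.4434
    (4,6) via x @ 2.5981
    (4,5) via y @ 2.8200
    (5,5) via x @ 3.7528
    (5,4) via y @ 4.8200
    (6,4) via x @ 4.9075  # hit
  → r_1 = 4.9075
beam 2: φ=-45°, α=60°
  direction (0.5000, 0.8660); cell (1,7); t to first gridline: x 0.5000, y 0.6813 (then +2.0000 / +1.1547)
    (2,7) via x @ 0.5000
    (2,8) via y @ 0.6813  # hit
  → r_2 = 0.6813
beam 3: φ=45°, α=150°
  direction (-0.8660, 0.5000); cell (1,7); t to first gridline: x 0.8660, y 1.1800 (then +1.1547 / +2.0000)
    (0,7) via x @ 0.8660  # hit
  → r_3 = 0.8660
beam 4: φ=135°, α=240°
  direction (-0.5000, -0.8660); cell (1,7); t to first gridline: x 1.5000, y 0.4734 (then +2.0000 / +1.1547)
    (1,6) via y @ 0.4734
    (0,6) via x @ 1.5000  # hit
  → r_4 = 1.5000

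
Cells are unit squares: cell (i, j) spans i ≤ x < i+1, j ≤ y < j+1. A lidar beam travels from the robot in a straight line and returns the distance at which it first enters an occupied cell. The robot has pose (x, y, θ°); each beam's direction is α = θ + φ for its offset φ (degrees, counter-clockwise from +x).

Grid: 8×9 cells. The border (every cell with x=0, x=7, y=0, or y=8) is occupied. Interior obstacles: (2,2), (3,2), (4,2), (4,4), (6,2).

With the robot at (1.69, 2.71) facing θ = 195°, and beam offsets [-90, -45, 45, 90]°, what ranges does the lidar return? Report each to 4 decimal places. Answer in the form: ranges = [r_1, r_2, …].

ranges = [2.6660, 0.7967, 1.3800, 1.7703]

beam 1: φ=-90°, α=105°
  d=(-0.2588,0.9659)  start (1,2)  tX=2.6660 tY=0.3002  stride 1/|dx|=3.8637 1/|dy|=1.0353
    cross y-line → (1,3), t=0.3002
    cross y-line → (1,4), t=1.3355
    cross y-line → (1,5), t=2.3708
    cross x-line → (0,5), t=2.6660 (wall)
  → r_1 = 2.6660
beam 2: φ=-45°, α=150°
  d=(-0.8660,0.5000)  start (1,2)  tX=0.7967 tY=0.5800  stride 1/|dx|=1.1547 1/|dy|=2.0000
    cross y-line → (1,3), t=0.5800
    cross x-line → (0,3), t=0.7967 (wall)
  → r_2 = 0.7967
beam 3: φ=45°, α=240°
  d=(-0.5000,-0.8660)  start (1,2)  tX=1.3800 tY=0.8198  stride 1/|dx|=2.0000 1/|dy|=1.1547
    cross y-line → (1,1), t=0.8198
    cross x-line → (0,1), t=1.3800 (wall)
  → r_3 = 1.3800
beam 4: φ=90°, α=285°
  d=(0.2588,-0.9659)  start (1,2)  tX=1.1977 tY=0.7350  stride 1/|dx|=3.8637 1/|dy|=1.0353
    cross y-line → (1,1), t=0.7350
    cross x-line → (2,1), t=1.1977
    cross y-line → (2,0), t=1.7703 (wall)
  → r_4 = 1.7703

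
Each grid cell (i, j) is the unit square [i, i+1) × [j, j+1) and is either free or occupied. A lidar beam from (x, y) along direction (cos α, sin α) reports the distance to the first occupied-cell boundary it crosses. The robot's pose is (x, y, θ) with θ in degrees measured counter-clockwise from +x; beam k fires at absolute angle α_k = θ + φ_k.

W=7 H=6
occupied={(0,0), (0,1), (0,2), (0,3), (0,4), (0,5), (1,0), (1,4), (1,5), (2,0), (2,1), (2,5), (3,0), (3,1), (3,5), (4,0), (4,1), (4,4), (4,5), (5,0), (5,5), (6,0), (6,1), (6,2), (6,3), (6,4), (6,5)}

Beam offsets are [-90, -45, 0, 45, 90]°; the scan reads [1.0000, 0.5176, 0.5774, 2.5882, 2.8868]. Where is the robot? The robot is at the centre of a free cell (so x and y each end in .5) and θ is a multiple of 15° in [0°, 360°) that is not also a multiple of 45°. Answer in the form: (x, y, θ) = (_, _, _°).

Candidates: 15 free-cell centres × 16 headings = 240 poses. Raycast each; keep the one whose scan matches to 4 dp.
  (1.5, 1.5, 150°): beam 1 = 4.0415 ≠ 1.0000 ✗
  (2.5, 3.5, 75°): beam 1 = 3.6235 ≠ 1.0000 ✗
  (5.5, 1.5, 195°): beam 1 = 2.5882 ≠ 1.0000 ✗
  (1.5, 1.5, 30°): beam 1 = 0.5774 ≠ 1.0000 ✗
  …
  (3.5, 2.5, 300°): r_1=1.0000, r_2=0.5176, r_3=0.5774, r_4=2.5882, r_5=2.8868 — all match ✓
No second candidate reproduces the full scan.

(x, y, θ) = (3.5, 2.5, 300°)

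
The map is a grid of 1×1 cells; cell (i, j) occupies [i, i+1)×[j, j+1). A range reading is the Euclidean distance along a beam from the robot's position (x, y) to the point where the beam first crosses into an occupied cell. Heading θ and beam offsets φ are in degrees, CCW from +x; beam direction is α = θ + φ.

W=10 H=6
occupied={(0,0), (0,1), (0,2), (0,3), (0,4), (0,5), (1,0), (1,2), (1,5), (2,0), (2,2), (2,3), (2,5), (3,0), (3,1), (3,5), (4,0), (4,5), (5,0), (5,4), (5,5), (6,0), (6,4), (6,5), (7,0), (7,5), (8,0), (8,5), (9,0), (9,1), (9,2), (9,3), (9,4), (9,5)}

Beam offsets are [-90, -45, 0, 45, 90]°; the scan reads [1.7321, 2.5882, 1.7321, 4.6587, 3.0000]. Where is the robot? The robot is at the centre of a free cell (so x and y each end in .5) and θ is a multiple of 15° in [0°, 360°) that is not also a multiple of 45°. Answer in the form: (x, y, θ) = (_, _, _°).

Enumerate (i+0.5, j+0.5, θ) over the 26 free cells and 16 admissible headings. For each, cast all 5 beams and compare to the given ranges.
  (7.5, 4.5, 105°): beam 1 = 1.5529 ≠ 1.7321 ✗
  (3.5, 4.5, 330°): beam 1 = 1.0000 ≠ 1.7321 ✗
  (8.5, 1.5, 30°): beam 1 = 0.5774 ≠ 1.7321 ✗
  …
  (7.5, 2.5, 120°): r_1=1.7321, r_2=2.5882, r_3=1.7321, r_4=4.6587, r_5=3.0000 — all match ✓
No second candidate reproduces the full scan.

(x, y, θ) = (7.5, 2.5, 120°)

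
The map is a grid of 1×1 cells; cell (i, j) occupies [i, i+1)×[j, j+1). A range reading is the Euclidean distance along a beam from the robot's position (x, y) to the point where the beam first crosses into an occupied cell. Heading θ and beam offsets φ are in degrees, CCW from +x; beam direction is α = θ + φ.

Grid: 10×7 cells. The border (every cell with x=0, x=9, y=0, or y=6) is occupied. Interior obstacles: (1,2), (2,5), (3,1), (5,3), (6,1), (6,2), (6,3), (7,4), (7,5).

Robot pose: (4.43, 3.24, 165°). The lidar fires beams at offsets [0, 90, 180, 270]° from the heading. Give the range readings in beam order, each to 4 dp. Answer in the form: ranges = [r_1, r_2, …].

beam 1: φ=0°, α=165°
  direction (-0.9659, 0.2588); cell (4,3); t to first gridline: x 0.4452, y 2.9364 (then +1.0353 / +3.8637)
    (3,3) via x @ 0.4452
    (2,3) via x @ 1.4804
    (1,3) via x @ 2.5157
    (1,4) via y @ 2.9364
    (0,4) via x @ 3.5510  # hit
  → r_1 = 3.5510
beam 2: φ=90°, α=255°
  direction (-0.2588, -0.9659); cell (4,3); t to first gridline: x 1.6614, y 0.2485 (then +3.8637 / +1.0353)
    (4,2) via y @ 0.2485
    (4,1) via y @ 1.2837
    (3,1) via x @ 1.6614  # hit
  → r_2 = 1.6614
beam 3: φ=180°, α=345°
  direction (0.9659, -0.2588); cell (4,3); t to first gridline: x 0.5901, y 0.9273 (then +1.0353 / +3.8637)
    (5,3) via x @ 0.5901  # hit
  → r_3 = 0.5901
beam 4: φ=270°, α=75°
  direction (0.2588, 0.9659); cell (4,3); t to first gridline: x 2.2023, y 0.7868 (then +3.8637 / +1.0353)
    (4,4) via y @ 0.7868
    (4,5) via y @ 1.8221
    (5,5) via x @ 2.2023
    (5,6) via y @ 2.8574  # hit
  → r_4 = 2.8574

ranges = [3.5510, 1.6614, 0.5901, 2.8574]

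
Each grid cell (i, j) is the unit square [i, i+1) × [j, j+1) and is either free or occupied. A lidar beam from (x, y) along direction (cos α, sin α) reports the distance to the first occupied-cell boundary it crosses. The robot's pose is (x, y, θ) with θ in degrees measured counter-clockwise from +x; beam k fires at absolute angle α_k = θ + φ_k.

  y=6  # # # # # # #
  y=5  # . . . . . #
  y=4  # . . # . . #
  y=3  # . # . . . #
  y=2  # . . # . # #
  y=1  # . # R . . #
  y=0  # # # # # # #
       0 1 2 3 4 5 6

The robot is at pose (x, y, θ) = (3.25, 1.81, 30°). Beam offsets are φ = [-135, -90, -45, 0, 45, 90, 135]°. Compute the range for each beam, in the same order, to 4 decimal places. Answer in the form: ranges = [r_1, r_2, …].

ranges = [0.8386, 0.9353, 2.8470, 0.3800, 0.1967, 0.2194, 0.2588]

beam 1: φ=-135°, α=255°
  cosα=-0.2588 sinα=-0.9659 | (3,1) | tMaxX 0.9659 tMaxY 0.8386 | tΔX 3.8637 tΔY 1.0353
    t=0.8386 [y] (3,0) — stop
  → r_1 = 0.8386
beam 2: φ=-90°, α=300°
  cosα=0.5000 sinα=-0.8660 | (3,1) | tMaxX 1.5000 tMaxY 0.9353 | tΔX 2.0000 tΔY 1.1547
    t=0.9353 [y] (3,0) — stop
  → r_2 = 0.9353
beam 3: φ=-45°, α=345°
  cosα=0.9659 sinα=-0.2588 | (3,1) | tMaxX 0.7765 tMaxY 3.1296 | tΔX 1.0353 tΔY 3.8637
    t=0.7765 [x] (4,1)
    t=1.8117 [x] (5,1)
    t=2.8470 [x] (6,1) — stop
  → r_3 = 2.8470
beam 4: φ=0°, α=30°
  cosα=0.8660 sinα=0.5000 | (3,1) | tMaxX 0.8660 tMaxY 0.3800 | tΔX 1.1547 tΔY 2.0000
    t=0.3800 [y] (3,2) — stop
  → r_4 = 0.3800
beam 5: φ=45°, α=75°
  cosα=0.2588 sinα=0.9659 | (3,1) | tMaxX 2.8978 tMaxY 0.1967 | tΔX 3.8637 tΔY 1.0353
    t=0.1967 [y] (3,2) — stop
  → r_5 = 0.1967
beam 6: φ=90°, α=120°
  cosα=-0.5000 sinα=0.8660 | (3,1) | tMaxX 0.5000 tMaxY 0.2194 | tΔX 2.0000 tΔY 1.1547
    t=0.2194 [y] (3,2) — stop
  → r_6 = 0.2194
beam 7: φ=135°, α=165°
  cosα=-0.9659 sinα=0.2588 | (3,1) | tMaxX 0.2588 tMaxY 0.7341 | tΔX 1.0353 tΔY 3.8637
    t=0.2588 [x] (2,1) — stop
  → r_7 = 0.2588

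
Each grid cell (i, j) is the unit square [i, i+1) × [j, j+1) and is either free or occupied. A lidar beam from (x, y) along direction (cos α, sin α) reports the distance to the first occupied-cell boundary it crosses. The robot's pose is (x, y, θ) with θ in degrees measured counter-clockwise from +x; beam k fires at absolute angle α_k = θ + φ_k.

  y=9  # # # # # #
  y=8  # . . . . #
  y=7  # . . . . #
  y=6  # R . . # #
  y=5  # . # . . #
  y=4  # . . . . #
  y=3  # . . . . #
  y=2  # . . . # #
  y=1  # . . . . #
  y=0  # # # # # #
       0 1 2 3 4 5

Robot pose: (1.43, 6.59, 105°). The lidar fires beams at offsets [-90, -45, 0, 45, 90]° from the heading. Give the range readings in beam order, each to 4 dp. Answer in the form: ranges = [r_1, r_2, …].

beam 1: φ=-90°, α=15°
  cosα=0.9659 sinα=0.2588 | (1,6) | tMaxX 0.5901 tMaxY 1.5841 | tΔX 1.0353 tΔY 3.8637
    t=0.5901 [x] (2,6)
    t=1.5841 [y] (2,7)
    t=1.6254 [x] (3,7)
    t=2.6607 [x] (4,7)
    t=3.6959 [x] (5,7) — stop
  → r_1 = 3.6959
beam 2: φ=-45°, α=60°
  cosα=0.5000 sinα=0.8660 | (1,6) | tMaxX 1.1400 tMaxY 0.4734 | tΔX 2.0000 tΔY 1.1547
    t=0.4734 [y] (1,7)
    t=1.1400 [x] (2,7)
    t=1.6281 [y] (2,8)
    t=2.7828 [y] (2,9) — stop
  → r_2 = 2.7828
beam 3: φ=0°, α=105°
  cosα=-0.2588 sinα=0.9659 | (1,6) | tMaxX 1.6614 tMaxY 0.4245 | tΔX 3.8637 tΔY 1.0353
    t=0.4245 [y] (1,7)
    t=1.4597 [y] (1,8)
    t=1.6614 [x] (0,8) — stop
  → r_3 = 1.6614
beam 4: φ=45°, α=150°
  cosα=-0.8660 sinα=0.5000 | (1,6) | tMaxX 0.4965 tMaxY 0.8200 | tΔX 1.1547 tΔY 2.0000
    t=0.4965 [x] (0,6) — stop
  → r_4 = 0.4965
beam 5: φ=90°, α=195°
  cosα=-0.9659 sinα=-0.2588 | (1,6) | tMaxX 0.4452 tMaxY 2.2796 | tΔX 1.0353 tΔY 3.8637
    t=0.4452 [x] (0,6) — stop
  → r_5 = 0.4452

ranges = [3.6959, 2.7828, 1.6614, 0.4965, 0.4452]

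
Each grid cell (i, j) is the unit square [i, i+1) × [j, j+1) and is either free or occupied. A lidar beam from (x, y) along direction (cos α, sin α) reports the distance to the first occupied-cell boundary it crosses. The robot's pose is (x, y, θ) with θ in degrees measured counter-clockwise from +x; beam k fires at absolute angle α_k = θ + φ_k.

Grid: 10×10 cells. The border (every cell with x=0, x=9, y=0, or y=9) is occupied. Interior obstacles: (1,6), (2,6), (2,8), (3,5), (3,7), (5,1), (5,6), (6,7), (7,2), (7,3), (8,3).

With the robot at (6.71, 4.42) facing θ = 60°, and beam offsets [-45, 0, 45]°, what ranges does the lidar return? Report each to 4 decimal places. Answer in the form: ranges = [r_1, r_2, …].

ranges = [2.3708, 4.5800, 2.6710]

beam 1: φ=-45°, α=15°
  dir = (cos 15°, sin 15°) = (0.9659, 0.2588); from cell (6,4)
  next x-line at t=0.3002, next y-line at t=2.2409; Δt_x=1.0353, Δt_y=3.8637
    x: enter (7,4) at t=0.3002
    x: enter (8,4) at t=1.3355
    y: enter (8,5) at t=2.2409
    x: enter (9,5) at t=2.3708 ← occupied
  → r_1 = 2.3708
beam 2: φ=0°, α=60°
  dir = (cos 60°, sin 60°) = (0.5000, 0.8660); from cell (6,4)
  next x-line at t=0.5800, next y-line at t=0.6697; Δt_x=2.0000, Δt_y=1.1547
    x: enter (7,4) at t=0.5800
    y: enter (7,5) at t=0.6697
    y: enter (7,6) at t=1.8244
    x: enter (8,6) at t=2.5800
    y: enter (8,7) at t=2.9791
    y: enter (8,8) at t=4.1338
    x: enter (9,8) at t=4.5800 ← occupied
  → r_2 = 4.5800
beam 3: φ=45°, α=105°
  dir = (cos 105°, sin 105°) = (-0.2588, 0.9659); from cell (6,4)
  next x-line at t=2.7432, next y-line at t=0.6005; Δt_x=3.8637, Δt_y=1.0353
    y: enter (6,5) at t=0.6005
    y: enter (6,6) at t=1.6357
    y: enter (6,7) at t=2.6710 ← occupied
  → r_3 = 2.6710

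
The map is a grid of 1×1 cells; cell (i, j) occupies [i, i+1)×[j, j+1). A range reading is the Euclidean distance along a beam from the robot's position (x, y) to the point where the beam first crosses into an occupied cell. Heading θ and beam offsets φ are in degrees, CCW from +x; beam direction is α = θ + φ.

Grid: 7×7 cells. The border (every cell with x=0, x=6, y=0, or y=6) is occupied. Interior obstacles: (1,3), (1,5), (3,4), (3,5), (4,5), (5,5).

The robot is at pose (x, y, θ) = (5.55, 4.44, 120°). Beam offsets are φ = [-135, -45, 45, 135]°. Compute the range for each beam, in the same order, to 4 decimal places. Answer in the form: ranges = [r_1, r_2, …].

beam 1: φ=-135°, α=345°
  d=(0.9659,-0.2588)  start (5,4)  tX=0.4659 tY=1.7000  stride 1/|dx|=1.0353 1/|dy|=3.8637
    cross x-line → (6,4), t=0.4659 (wall)
  → r_1 = 0.4659
beam 2: φ=-45°, α=75°
  d=(0.2588,0.9659)  start (5,4)  tX=1.7387 tY=0.5798  stride 1/|dx|=3.8637 1/|dy|=1.0353
    cross y-line → (5,5), t=0.5798 (wall)
  → r_2 = 0.5798
beam 3: φ=45°, α=165°
  d=(-0.9659,0.2588)  start (5,4)  tX=0.5694 tY=2.1637  stride 1/|dx|=1.0353 1/|dy|=3.8637
    cross x-line → (4,4), t=0.5694
    cross x-line → (3,4), t=1.6047 (wall)
  → r_3 = 1.6047
beam 4: φ=135°, α=255°
  d=(-0.2588,-0.9659)  start (5,4)  tX=2.1250 tY=0.4555  stride 1/|dx|=3.8637 1/|dy|=1.0353
    cross y-line → (5,3), t=0.4555
    cross y-line → (5,2), t=1.4908
    cross x-line → (4,2), t=2.1250
    cross y-line → (4,1), t=2.5261
    cross y-line → (4,0), t=3.5614 (wall)
  → r_4 = 3.5614

ranges = [0.4659, 0.5798, 1.6047, 3.5614]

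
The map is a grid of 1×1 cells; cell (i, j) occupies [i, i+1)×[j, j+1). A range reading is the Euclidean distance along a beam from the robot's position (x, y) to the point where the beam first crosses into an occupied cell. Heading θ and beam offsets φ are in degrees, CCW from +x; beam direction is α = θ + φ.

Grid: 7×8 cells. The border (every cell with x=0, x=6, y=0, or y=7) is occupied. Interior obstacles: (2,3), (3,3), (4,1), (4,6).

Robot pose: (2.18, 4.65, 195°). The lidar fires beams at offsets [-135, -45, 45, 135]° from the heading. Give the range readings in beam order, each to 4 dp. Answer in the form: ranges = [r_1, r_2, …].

ranges = [2.7135, 1.3625, 2.3600, 1.3000]

beam 1: φ=-135°, α=60°
  cosα=0.5000 sinα=0.8660 | (2,4) | tMaxX 1.6400 tMaxY 0.4041 | tΔX 2.0000 tΔY 1.1547
    t=0.4041 [y] (2,5)
    t=1.5588 [y] (2,6)
    t=1.6400 [x] (3,6)
    t=2.7135 [y] (3,7) — stop
  → r_1 = 2.7135
beam 2: φ=-45°, α=150°
  cosα=-0.8660 sinα=0.5000 | (2,4) | tMaxX 0.2078 tMaxY 0.7000 | tΔX 1.1547 tΔY 2.0000
    t=0.2078 [x] (1,4)
    t=0.7000 [y] (1,5)
    t=1.3625 [x] (0,5) — stop
  → r_2 = 1.3625
beam 3: φ=45°, α=240°
  cosα=-0.5000 sinα=-0.8660 | (2,4) | tMaxX 0.3600 tMaxY 0.7506 | tΔX 2.0000 tΔY 1.1547
    t=0.3600 [x] (1,4)
    t=0.7506 [y] (1,3)
    t=1.9053 [y] (1,2)
    t=2.3600 [x] (0,2) — stop
  → r_3 = 2.3600
beam 4: φ=135°, α=330°
  cosα=0.8660 sinα=-0.5000 | (2,4) | tMaxX 0.9469 tMaxY 1.3000 | tΔX 1.1547 tΔY 2.0000
    t=0.9469 [x] (3,4)
    t=1.3000 [y] (3,3) — stop
  → r_4 = 1.3000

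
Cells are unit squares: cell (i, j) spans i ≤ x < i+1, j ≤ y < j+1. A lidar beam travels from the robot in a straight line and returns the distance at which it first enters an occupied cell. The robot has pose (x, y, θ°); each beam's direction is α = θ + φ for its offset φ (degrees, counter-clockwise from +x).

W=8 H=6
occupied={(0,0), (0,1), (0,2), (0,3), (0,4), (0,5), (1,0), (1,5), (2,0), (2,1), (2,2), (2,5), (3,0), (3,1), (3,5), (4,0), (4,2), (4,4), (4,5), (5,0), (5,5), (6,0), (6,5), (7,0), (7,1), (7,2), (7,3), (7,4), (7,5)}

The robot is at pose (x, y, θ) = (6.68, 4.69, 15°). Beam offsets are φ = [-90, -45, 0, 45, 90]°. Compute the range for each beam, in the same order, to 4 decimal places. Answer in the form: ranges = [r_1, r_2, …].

ranges = [1.2364, 0.3695, 0.3313, 0.3580, 0.3209]

beam 1: φ=-90°, α=285°
  d=(0.2588,-0.9659)  start (6,4)  tX=1.2364 tY=0.7143  stride 1/|dx|=3.8637 1/|dy|=1.0353
    cross y-line → (6,3), t=0.7143
    cross x-line → (7,3), t=1.2364 (wall)
  → r_1 = 1.2364
beam 2: φ=-45°, α=330°
  d=(0.8660,-0.5000)  start (6,4)  tX=0.3695 tY=1.3800  stride 1/|dx|=1.1547 1/|dy|=2.0000
    cross x-line → (7,4), t=0.3695 (wall)
  → r_2 = 0.3695
beam 3: φ=0°, α=15°
  d=(0.9659,0.2588)  start (6,4)  tX=0.3313 tY=1.1977  stride 1/|dx|=1.0353 1/|dy|=3.8637
    cross x-line → (7,4), t=0.3313 (wall)
  → r_3 = 0.3313
beam 4: φ=45°, α=60°
  d=(0.5000,0.8660)  start (6,4)  tX=0.6400 tY=0.3580  stride 1/|dx|=2.0000 1/|dy|=1.1547
    cross y-line → (6,5), t=0.3580 (wall)
  → r_4 = 0.3580
beam 5: φ=90°, α=105°
  d=(-0.2588,0.9659)  start (6,4)  tX=2.6273 tY=0.3209  stride 1/|dx|=3.8637 1/|dy|=1.0353
    cross y-line → (6,5), t=0.3209 (wall)
  → r_5 = 0.3209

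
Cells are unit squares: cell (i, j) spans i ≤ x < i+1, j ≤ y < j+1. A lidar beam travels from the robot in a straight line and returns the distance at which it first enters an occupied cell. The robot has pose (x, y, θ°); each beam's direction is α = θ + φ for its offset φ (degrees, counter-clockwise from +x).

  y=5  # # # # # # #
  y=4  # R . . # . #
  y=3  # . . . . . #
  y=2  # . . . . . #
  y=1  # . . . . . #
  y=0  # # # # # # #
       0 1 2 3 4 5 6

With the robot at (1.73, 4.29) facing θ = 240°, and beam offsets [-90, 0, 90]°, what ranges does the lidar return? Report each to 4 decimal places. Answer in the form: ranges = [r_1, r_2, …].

beam 1: φ=-90°, α=150°
  cosα=-0.8660 sinα=0.5000 | (1,4) | tMaxX 0.8429 tMaxY 1.4200 | tΔX 1.1547 tΔY 2.0000
    t=0.8429 [x] (0,4) — stop
  → r_1 = 0.8429
beam 2: φ=0°, α=240°
  cosα=-0.5000 sinα=-0.8660 | (1,4) | tMaxX 1.4600 tMaxY 0.3349 | tΔX 2.0000 tΔY 1.1547
    t=0.3349 [y] (1,3)
    t=1.4600 [x] (0,3) — stop
  → r_2 = 1.4600
beam 3: φ=90°, α=330°
  cosα=0.8660 sinα=-0.5000 | (1,4) | tMaxX 0.3118 tMaxY 0.5800 | tΔX 1.1547 tΔY 2.0000
    t=0.3118 [x] (2,4)
    t=0.5800 [y] (2,3)
    t=1.4665 [x] (3,3)
    t=2.5800 [y] (3,2)
    t=2.6212 [x] (4,2)
    t=3.7759 [x] (5,2)
    t=4.5800 [y] (5,1)
    t=4.9306 [x] (6,1) — stop
  → r_3 = 4.9306

ranges = [0.8429, 1.4600, 4.9306]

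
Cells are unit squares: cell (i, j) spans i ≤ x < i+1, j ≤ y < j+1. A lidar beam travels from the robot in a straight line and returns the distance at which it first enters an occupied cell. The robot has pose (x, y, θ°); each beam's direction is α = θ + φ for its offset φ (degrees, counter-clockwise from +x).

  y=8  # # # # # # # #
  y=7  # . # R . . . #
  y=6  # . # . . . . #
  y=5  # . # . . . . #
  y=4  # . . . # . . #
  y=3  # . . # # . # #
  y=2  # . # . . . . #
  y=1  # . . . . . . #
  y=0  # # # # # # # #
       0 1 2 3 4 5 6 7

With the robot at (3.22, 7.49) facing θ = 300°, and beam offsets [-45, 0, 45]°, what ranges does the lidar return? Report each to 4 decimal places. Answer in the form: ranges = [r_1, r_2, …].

ranges = [0.8500, 2.8752, 3.9133]

beam 1: φ=-45°, α=255°
  d=(-0.2588,-0.9659)  start (3,7)  tX=0.8500 tY=0.5073  stride 1/|dx|=3.8637 1/|dy|=1.0353
    cross y-line → (3,6), t=0.5073
    cross x-line → (2,6), t=0.8500 (wall)
  → r_1 = 0.8500
beam 2: φ=0°, α=300°
  d=(0.5000,-0.8660)  start (3,7)  tX=1.5600 tY=0.5658  stride 1/|dx|=2.0000 1/|dy|=1.1547
    cross y-line → (3,6), t=0.5658
    cross x-line → (4,6), t=1.5600
    cross y-line → (4,5), t=1.7205
    cross y-line → (4,4), t=2.8752 (wall)
  → r_2 = 2.8752
beam 3: φ=45°, α=345°
  d=(0.9659,-0.2588)  start (3,7)  tX=0.8075 tY=1.8932  stride 1/|dx|=1.0353 1/|dy|=3.8637
    cross x-line → (4,7), t=0.8075
    cross x-line → (5,7), t=1.8428
    cross y-line → (5,6), t=1.8932
    cross x-line → (6,6), t=2.8781
    cross x-line → (7,6), t=3.9133 (wall)
  → r_3 = 3.9133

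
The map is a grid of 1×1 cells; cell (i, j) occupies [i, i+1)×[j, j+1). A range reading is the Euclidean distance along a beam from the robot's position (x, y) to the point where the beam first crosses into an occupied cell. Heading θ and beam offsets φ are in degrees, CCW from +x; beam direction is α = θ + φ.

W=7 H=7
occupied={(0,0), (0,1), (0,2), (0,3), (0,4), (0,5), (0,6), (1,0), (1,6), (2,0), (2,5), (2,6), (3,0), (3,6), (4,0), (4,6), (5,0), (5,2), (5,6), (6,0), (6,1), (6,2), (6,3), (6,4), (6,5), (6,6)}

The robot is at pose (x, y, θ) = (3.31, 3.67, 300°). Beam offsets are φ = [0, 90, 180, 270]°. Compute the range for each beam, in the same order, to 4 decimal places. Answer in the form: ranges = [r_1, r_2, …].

ranges = [3.0831, 3.1061, 1.5358, 2.6674]

beam 1: φ=0°, α=300°
  cosα=0.5000 sinα=-0.8660 | (3,3) | tMaxX 1.3800 tMaxY 0.7736 | tΔX 2.0000 tΔY 1.1547
    t=0.7736 [y] (3,2)
    t=1.3800 [x] (4,2)
    t=1.9283 [y] (4,1)
    t=3.0831 [y] (4,0) — stop
  → r_1 = 3.0831
beam 2: φ=90°, α=30°
  cosα=0.8660 sinα=0.5000 | (3,3) | tMaxX 0.7967 tMaxY 0.6600 | tΔX 1.1547 tΔY 2.0000
    t=0.6600 [y] (3,4)
    t=0.7967 [x] (4,4)
    t=1.9514 [x] (5,4)
    t=2.6600 [y] (5,5)
    t=3.1061 [x] (6,5) — stop
  → r_2 = 3.1061
beam 3: φ=180°, α=120°
  cosα=-0.5000 sinα=0.8660 | (3,3) | tMaxX 0.6200 tMaxY 0.3811 | tΔX 2.0000 tΔY 1.1547
    t=0.3811 [y] (3,4)
    t=0.6200 [x] (2,4)
    t=1.5358 [y] (2,5) — stop
  → r_3 = 1.5358
beam 4: φ=270°, α=210°
  cosα=-0.8660 sinα=-0.5000 | (3,3) | tMaxX 0.3580 tMaxY 1.3400 | tΔX 1.1547 tΔY 2.0000
    t=0.3580 [x] (2,3)
    t=1.3400 [y] (2,2)
    t=1.5127 [x] (1,2)
    t=2.6674 [x] (0,2) — stop
  → r_4 = 2.6674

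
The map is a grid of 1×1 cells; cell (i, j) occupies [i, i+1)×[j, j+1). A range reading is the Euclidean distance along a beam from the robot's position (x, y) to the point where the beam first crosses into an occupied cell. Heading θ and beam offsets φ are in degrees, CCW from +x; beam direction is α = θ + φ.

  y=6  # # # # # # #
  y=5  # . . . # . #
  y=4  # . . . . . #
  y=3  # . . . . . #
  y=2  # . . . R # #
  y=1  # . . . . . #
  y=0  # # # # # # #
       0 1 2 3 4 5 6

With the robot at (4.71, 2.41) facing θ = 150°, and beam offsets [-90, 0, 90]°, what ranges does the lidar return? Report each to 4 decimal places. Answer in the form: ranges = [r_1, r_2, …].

ranges = [0.5800, 4.2839, 1.6281]

beam 1: φ=-90°, α=60°
  dir = (cos 60°, sin 60°) = (0.5000, 0.8660); from cell (4,2)
  next x-line at t=0.5800, next y-line at t=0.6813; Δt_x=2.0000, Δt_y=1.1547
    x: enter (5,2) at t=0.5800 ← occupied
  → r_1 = 0.5800
beam 2: φ=0°, α=150°
  dir = (cos 150°, sin 150°) = (-0.8660, 0.5000); from cell (4,2)
  next x-line at t=0.8198, next y-line at t=1.1800; Δt_x=1.1547, Δt_y=2.0000
    x: enter (3,2) at t=0.8198
    y: enter (3,3) at t=1.1800
    x: enter (2,3) at t=1.9745
    x: enter (1,3) at t=3.1292
    y: enter (1,4) at t=3.1800
    x: enter (0,4) at t=4.2839 ← occupied
  → r_2 = 4.2839
beam 3: φ=90°, α=240°
  dir = (cos 240°, sin 240°) = (-0.5000, -0.8660); from cell (4,2)
  next x-line at t=1.4200, next y-line at t=0.4734; Δt_x=2.0000, Δt_y=1.1547
    y: enter (4,1) at t=0.4734
    x: enter (3,1) at t=1.4200
    y: enter (3,0) at t=1.6281 ← occupied
  → r_3 = 1.6281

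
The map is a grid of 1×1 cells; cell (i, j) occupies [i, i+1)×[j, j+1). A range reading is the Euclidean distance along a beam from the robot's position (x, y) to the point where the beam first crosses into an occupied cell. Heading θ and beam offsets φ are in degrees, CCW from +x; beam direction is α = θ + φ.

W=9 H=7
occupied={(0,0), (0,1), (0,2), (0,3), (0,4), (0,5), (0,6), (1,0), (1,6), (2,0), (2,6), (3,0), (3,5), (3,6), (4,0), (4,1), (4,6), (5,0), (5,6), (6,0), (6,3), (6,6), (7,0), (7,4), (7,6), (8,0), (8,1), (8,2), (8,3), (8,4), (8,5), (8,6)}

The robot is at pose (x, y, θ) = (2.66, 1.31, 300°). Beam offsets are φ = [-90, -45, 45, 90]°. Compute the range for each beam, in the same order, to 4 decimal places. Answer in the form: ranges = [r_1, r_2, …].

ranges = [0.6200, 0.3209, 1.1977, 3.8567]

beam 1: φ=-90°, α=210°
  d=(-0.8660,-0.5000)  start (2,1)  tX=0.7621 tY=0.6200  stride 1/|dx|=1.1547 1/|dy|=2.0000
    cross y-line → (2,0), t=0.6200 (wall)
  → r_1 = 0.6200
beam 2: φ=-45°, α=255°
  d=(-0.2588,-0.9659)  start (2,1)  tX=2.5500 tY=0.3209  stride 1/|dx|=3.8637 1/|dy|=1.0353
    cross y-line → (2,0), t=0.3209 (wall)
  → r_2 = 0.3209
beam 3: φ=45°, α=345°
  d=(0.9659,-0.2588)  start (2,1)  tX=0.3520 tY=1.1977  stride 1/|dx|=1.0353 1/|dy|=3.8637
    cross x-line → (3,1), t=0.3520
    cross y-line → (3,0), t=1.1977 (wall)
  → r_3 = 1.1977
beam 4: φ=90°, α=30°
  d=(0.8660,0.5000)  start (2,1)  tX=0.3926 tY=1.3800  stride 1/|dx|=1.1547 1/|dy|=2.0000
    cross x-line → (3,1), t=0.3926
    cross y-line → (3,2), t=1.3800
    cross x-line → (4,2), t=1.5473
    cross x-line → (5,2), t=2.7020
    cross y-line → (5,3), t=3.3800
    cross x-line → (6,3), t=3.8567 (wall)
  → r_4 = 3.8567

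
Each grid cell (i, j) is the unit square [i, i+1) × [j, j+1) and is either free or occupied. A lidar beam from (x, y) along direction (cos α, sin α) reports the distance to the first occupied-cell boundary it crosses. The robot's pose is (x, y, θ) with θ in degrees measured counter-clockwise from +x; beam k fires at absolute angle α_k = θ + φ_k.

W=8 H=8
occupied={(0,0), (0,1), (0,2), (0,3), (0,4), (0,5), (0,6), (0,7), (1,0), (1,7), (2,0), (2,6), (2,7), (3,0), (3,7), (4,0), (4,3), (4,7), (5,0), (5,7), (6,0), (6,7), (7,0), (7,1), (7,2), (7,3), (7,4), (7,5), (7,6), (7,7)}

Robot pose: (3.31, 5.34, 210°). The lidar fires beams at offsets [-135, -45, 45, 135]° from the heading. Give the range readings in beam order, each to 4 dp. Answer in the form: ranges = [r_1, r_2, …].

beam 1: φ=-135°, α=75°
  cosα=0.2588 sinα=0.9659 | (3,5) | tMaxX 2.6660 tMaxY 0.6833 | tΔX 3.8637 tΔY 1.0353
    t=0.6833 [y] (3,6)
    t=1.7186 [y] (3,7) — stop
  → r_1 = 1.7186
beam 2: φ=-45°, α=165°
  cosα=-0.9659 sinα=0.2588 | (3,5) | tMaxX 0.3209 tMaxY 2.5500 | tΔX 1.0353 tΔY 3.8637
    t=0.3209 [x] (2,5)
    t=1.3562 [x] (1,5)
    t=2.3915 [x] (0,5) — stop
  → r_2 = 2.3915
beam 3: φ=45°, α=255°
  cosα=-0.2588 sinα=-0.9659 | (3,5) | tMaxX 1.1977 tMaxY 0.3520 | tΔX 3.8637 tΔY 1.0353
    t=0.3520 [y] (3,4)
    t=1.1977 [x] (2,4)
    t=1.3873 [y] (2,3)
    t=2.4225 [y] (2,2)
    t=3.4578 [y] (2,1)
    t=4.4931 [y] (2,0) — stop
  → r_3 = 4.4931
beam 4: φ=135°, α=345°
  cosα=0.9659 sinα=-0.2588 | (3,5) | tMaxX 0.7143 tMaxY 1.3137 | tΔX 1.0353 tΔY 3.8637
    t=0.7143 [x] (4,5)
    t=1.3137 [y] (4,4)
    t=1.7496 [x] (5,4)
    t=2.7849 [x] (6,4)
    t=3.8202 [x] (7,4) — stop
  → r_4 = 3.8202

ranges = [1.7186, 2.3915, 4.4931, 3.8202]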